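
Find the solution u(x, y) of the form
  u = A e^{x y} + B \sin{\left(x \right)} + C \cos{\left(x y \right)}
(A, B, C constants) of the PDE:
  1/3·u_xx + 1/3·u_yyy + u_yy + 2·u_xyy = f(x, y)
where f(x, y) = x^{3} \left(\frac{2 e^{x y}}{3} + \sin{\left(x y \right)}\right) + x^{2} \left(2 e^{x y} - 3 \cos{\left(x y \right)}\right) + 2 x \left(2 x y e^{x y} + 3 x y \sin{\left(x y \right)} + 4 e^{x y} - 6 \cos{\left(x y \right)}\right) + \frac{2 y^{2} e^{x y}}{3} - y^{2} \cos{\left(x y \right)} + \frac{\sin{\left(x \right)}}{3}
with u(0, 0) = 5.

Answer: u(x, y) = 2 e^{x y} - \sin{\left(x \right)} + 3 \cos{\left(x y \right)}

Derivation:
Substitute the ansatz u = A e^{x y} + B \sin{\left(x \right)} + C \cos{\left(x y \right)} into the left-hand side.
Derivatives of the ansatz:
  u_xx = A y^{2} e^{x y} - B \sin{\left(x \right)} - C y^{2} \cos{\left(x y \right)}
  u_yyy = A x^{3} e^{x y} + C x^{3} \sin{\left(x y \right)}
  u_yy = A x^{2} e^{x y} - C x^{2} \cos{\left(x y \right)}
  u_xyy = A x^{2} y e^{x y} + 2 A x e^{x y} + C x^{2} y \sin{\left(x y \right)} - 2 C x \cos{\left(x y \right)}
Term by term:
  1/3·u_xx = \frac{A y^{2} e^{x y}}{3} - \frac{B \sin{\left(x \right)}}{3} - \frac{C y^{2} \cos{\left(x y \right)}}{3}
  1/3·u_yyy = \frac{A x^{3} e^{x y}}{3} + \frac{C x^{3} \sin{\left(x y \right)}}{3}
  u_yy = A x^{2} e^{x y} - C x^{2} \cos{\left(x y \right)}
  2·u_xyy = 2 A x^{2} y e^{x y} + 4 A x e^{x y} + 2 C x^{2} y \sin{\left(x y \right)} - 4 C x \cos{\left(x y \right)}
So the left-hand side equals
  \frac{A x^{3} e^{x y}}{3} + 2 A x^{2} y e^{x y} + A x^{2} e^{x y} + 4 A x e^{x y} + \frac{A y^{2} e^{x y}}{3} - \frac{B \sin{\left(x \right)}}{3} + \frac{C x^{3} \sin{\left(x y \right)}}{3} + 2 C x^{2} y \sin{\left(x y \right)} - C x^{2} \cos{\left(x y \right)} - 4 C x \cos{\left(x y \right)} - \frac{C y^{2} \cos{\left(x y \right)}}{3}
This must equal f(x, y) identically; expanded, f = \frac{2 x^{3} e^{x y}}{3} + x^{3} \sin{\left(x y \right)} + 4 x^{2} y e^{x y} + 6 x^{2} y \sin{\left(x y \right)} + 2 x^{2} e^{x y} - 3 x^{2} \cos{\left(x y \right)} + 8 x e^{x y} - 12 x \cos{\left(x y \right)} + \frac{2 y^{2} e^{x y}}{3} - y^{2} \cos{\left(x y \right)} + \frac{\sin{\left(x \right)}}{3}.
Matching coefficients of the independent functions:
  [x e^{x y}]:  4 A = 8
  [x \cos{\left(x y \right)}]:  - 4 C = -12
  [x^{2} e^{x y}]:  A = 2
  [x^{2} \cos{\left(x y \right)}]:  - C = -3
  [x^{3} e^{x y}, y^{2} e^{x y}]:  \frac{A}{3} = \frac{2}{3}
  [x^{3} \sin{\left(x y \right)}]:  \frac{C}{3} = 1
  [y^{2} \cos{\left(x y \right)}]:  - \frac{C}{3} = -1
  [x^{2} y e^{x y}]:  2 A = 4
  [x^{2} y \sin{\left(x y \right)}]:  2 C = 6
  [\sin{\left(x \right)}]:  - \frac{B}{3} = \frac{1}{3}
Solving: A = 2, B = -1, C = 3.
Check against the point condition:
  u(0, 0) = 5  ⟹  A + C = 5  ✓
Hence u(x, y) = 2 e^{x y} - \sin{\left(x \right)} + 3 \cos{\left(x y \right)}.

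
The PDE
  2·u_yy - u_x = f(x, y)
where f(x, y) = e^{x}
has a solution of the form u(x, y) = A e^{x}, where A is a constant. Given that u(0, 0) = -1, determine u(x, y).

Answer: u(x, y) = - e^{x}

Derivation:
Substitute the ansatz u = A e^{x} into the left-hand side.
Derivatives of the ansatz:
  u_yy = 0
  u_x = A e^{x}
Term by term:
  2·u_yy = 0
  -u_x = - A e^{x}
So the left-hand side equals
  - A e^{x}
This must equal f(x, y) = e^{x} identically.
Matching coefficients of the independent functions:
  [e^{x}]:  - A = 1
Solving: A = -1.
Check against the point condition:
  u(0, 0) = -1  ⟹  A = -1  ✓
Hence u(x, y) = - e^{x}.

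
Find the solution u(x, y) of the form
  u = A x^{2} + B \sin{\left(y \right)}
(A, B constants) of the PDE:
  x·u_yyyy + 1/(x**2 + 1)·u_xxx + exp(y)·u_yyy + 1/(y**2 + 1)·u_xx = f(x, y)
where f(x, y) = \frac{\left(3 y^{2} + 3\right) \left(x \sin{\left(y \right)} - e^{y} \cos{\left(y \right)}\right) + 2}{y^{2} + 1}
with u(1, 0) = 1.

Substitute the ansatz u = A x^{2} + B \sin{\left(y \right)} into the left-hand side.
Derivatives of the ansatz:
  u_yyyy = B \sin{\left(y \right)}
  u_xxx = 0
  u_yyy = - B \cos{\left(y \right)}
  u_xx = 2 A
Term by term:
  x·u_yyyy = B x \sin{\left(y \right)}
  1/(x**2 + 1)·u_xxx = 0
  exp(y)·u_yyy = - B e^{y} \cos{\left(y \right)}
  1/(y**2 + 1)·u_xx = \frac{2 A}{y^{2} + 1}
So the left-hand side equals
  \frac{2 A}{y^{2} + 1} + B x \sin{\left(y \right)} - B e^{y} \cos{\left(y \right)}
This must equal f(x, y) identically; expanded, f = 3 x \sin{\left(y \right)} - 3 e^{y} \cos{\left(y \right)} + \frac{2}{y^{2} + 1}.
Matching coefficients of the independent functions:
  [x \sin{\left(y \right)}]:  B = 3
  [e^{y} \cos{\left(y \right)}]:  - B = -3
  [\frac{1}{y^{2} + 1}]:  2 A = 2
Solving: A = 1, B = 3.
Check against the point condition:
  u(1, 0) = 1  ⟹  A = 1  ✓
Hence u(x, y) = x^{2} + 3 \sin{\left(y \right)}.

Answer: u(x, y) = x^{2} + 3 \sin{\left(y \right)}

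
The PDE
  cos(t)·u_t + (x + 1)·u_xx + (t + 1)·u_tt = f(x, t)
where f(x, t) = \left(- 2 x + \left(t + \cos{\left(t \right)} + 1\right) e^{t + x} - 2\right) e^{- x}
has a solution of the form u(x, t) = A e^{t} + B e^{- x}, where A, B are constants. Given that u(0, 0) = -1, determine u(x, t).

Substitute the ansatz u = A e^{t} + B e^{- x} into the left-hand side.
Derivatives of the ansatz:
  u_t = A e^{t}
  u_xx = B e^{- x}
  u_tt = A e^{t}
Term by term:
  cos(t)·u_t = A e^{t} \cos{\left(t \right)}
  (x + 1)·u_xx = B x e^{- x} + B e^{- x}
  (t + 1)·u_tt = A t e^{t} + A e^{t}
So the left-hand side equals
  A t e^{t} + A e^{t} \cos{\left(t \right)} + A e^{t} + B x e^{- x} + B e^{- x}
This must equal f(x, t) identically; expanded, f = t e^{t} - 2 x e^{- x} + e^{t} \cos{\left(t \right)} + e^{t} - 2 e^{- x}.
Matching coefficients of the independent functions:
  [t e^{t}, e^{t} \cos{\left(t \right)}, e^{t}]:  A = 1
  [x e^{- x}, e^{- x}]:  B = -2
Solving: A = 1, B = -2.
Check against the point condition:
  u(0, 0) = -1  ⟹  A + B = -1  ✓
Hence u(x, t) = e^{t} - 2 e^{- x}.

Answer: u(x, t) = e^{t} - 2 e^{- x}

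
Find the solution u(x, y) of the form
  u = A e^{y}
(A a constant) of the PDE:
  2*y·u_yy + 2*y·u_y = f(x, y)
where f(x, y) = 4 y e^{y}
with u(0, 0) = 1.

Substitute the ansatz u = A e^{y} into the left-hand side.
Derivatives of the ansatz:
  u_yy = A e^{y}
  u_y = A e^{y}
Term by term:
  2*y·u_yy = 2 A y e^{y}
  2*y·u_y = 2 A y e^{y}
So the left-hand side equals
  4 A y e^{y}
This must equal f(x, y) = 4 y e^{y} identically.
Matching coefficients of the independent functions:
  [y e^{y}]:  4 A = 4
Solving: A = 1.
Check against the point condition:
  u(0, 0) = 1  ⟹  A = 1  ✓
Hence u(x, y) = e^{y}.

Answer: u(x, y) = e^{y}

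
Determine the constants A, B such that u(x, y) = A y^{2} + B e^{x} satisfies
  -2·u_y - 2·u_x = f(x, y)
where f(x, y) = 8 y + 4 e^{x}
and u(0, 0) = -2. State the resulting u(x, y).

Substitute the ansatz u = A y^{2} + B e^{x} into the left-hand side.
Derivatives of the ansatz:
  u_y = 2 A y
  u_x = B e^{x}
Term by term:
  -2·u_y = - 4 A y
  -2·u_x = - 2 B e^{x}
So the left-hand side equals
  - 4 A y - 2 B e^{x}
This must equal f(x, y) = 8 y + 4 e^{x} identically.
Matching coefficients of the independent functions:
  [y]:  - 4 A = 8
  [e^{x}]:  - 2 B = 4
Solving: A = -2, B = -2.
Check against the point condition:
  u(0, 0) = -2  ⟹  B = -2  ✓
Hence u(x, y) = - 2 y^{2} - 2 e^{x}.

Answer: u(x, y) = - 2 y^{2} - 2 e^{x}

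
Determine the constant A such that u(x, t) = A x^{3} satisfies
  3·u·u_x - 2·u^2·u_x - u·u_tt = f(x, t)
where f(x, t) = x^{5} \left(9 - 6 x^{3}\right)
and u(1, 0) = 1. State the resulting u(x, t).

Substitute the ansatz u = A x^{3} into the left-hand side.
Derivatives of the ansatz:
  u_x = 3 A x^{2}
  u_tt = 0
Term by term:
  3·u·u_x = 9 A^{2} x^{5}
  -2·u^2·u_x = - 6 A^{3} x^{8}
  -u·u_tt = 0
So the left-hand side equals
  - 6 A^{3} x^{8} + 9 A^{2} x^{5}
This must equal f(x, t) identically; expanded, f = - 6 x^{8} + 9 x^{5}.
Matching coefficients of the independent functions:
  [x^{5}]:  9 A^{2} = 9
  [x^{8}]:  - 6 A^{3} = -6
Solving: A = 1.
Check against the point condition:
  u(1, 0) = 1  ⟹  A = 1  ✓
Hence u(x, t) = x^{3}.

Answer: u(x, t) = x^{3}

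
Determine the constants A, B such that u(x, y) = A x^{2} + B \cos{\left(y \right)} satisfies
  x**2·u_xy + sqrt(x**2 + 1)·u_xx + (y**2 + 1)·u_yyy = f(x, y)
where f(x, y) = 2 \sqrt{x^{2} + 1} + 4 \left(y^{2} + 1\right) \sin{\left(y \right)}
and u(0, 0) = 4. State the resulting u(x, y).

Answer: u(x, y) = x^{2} + 4 \cos{\left(y \right)}

Derivation:
Substitute the ansatz u = A x^{2} + B \cos{\left(y \right)} into the left-hand side.
Derivatives of the ansatz:
  u_xy = 0
  u_xx = 2 A
  u_yyy = B \sin{\left(y \right)}
Term by term:
  x**2·u_xy = 0
  sqrt(x**2 + 1)·u_xx = 2 A \sqrt{x^{2} + 1}
  (y**2 + 1)·u_yyy = B y^{2} \sin{\left(y \right)} + B \sin{\left(y \right)}
So the left-hand side equals
  2 A \sqrt{x^{2} + 1} + B y^{2} \sin{\left(y \right)} + B \sin{\left(y \right)}
This must equal f(x, y) identically; expanded, f = 4 y^{2} \sin{\left(y \right)} + 2 \sqrt{x^{2} + 1} + 4 \sin{\left(y \right)}.
Matching coefficients of the independent functions:
  [y^{2} \sin{\left(y \right)}, \sin{\left(y \right)}]:  B = 4
  [\sqrt{x^{2} + 1}]:  2 A = 2
Solving: A = 1, B = 4.
Check against the point condition:
  u(0, 0) = 4  ⟹  B = 4  ✓
Hence u(x, y) = x^{2} + 4 \cos{\left(y \right)}.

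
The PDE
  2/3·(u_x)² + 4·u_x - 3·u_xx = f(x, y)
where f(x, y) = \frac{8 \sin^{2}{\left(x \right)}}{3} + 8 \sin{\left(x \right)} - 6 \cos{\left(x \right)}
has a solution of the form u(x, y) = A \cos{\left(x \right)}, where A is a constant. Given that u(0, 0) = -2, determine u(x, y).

Substitute the ansatz u = A \cos{\left(x \right)} into the left-hand side.
Derivatives of the ansatz:
  u_x = - A \sin{\left(x \right)}
  u_xx = - A \cos{\left(x \right)}
Term by term:
  2/3·(u_x)² = \frac{2 A^{2} \sin^{2}{\left(x \right)}}{3}
  4·u_x = - 4 A \sin{\left(x \right)}
  -3·u_xx = 3 A \cos{\left(x \right)}
So the left-hand side equals
  \frac{2 A^{2} \sin^{2}{\left(x \right)}}{3} - 4 A \sin{\left(x \right)} + 3 A \cos{\left(x \right)}
This must equal f(x, y) = \frac{8 \sin^{2}{\left(x \right)}}{3} + 8 \sin{\left(x \right)} - 6 \cos{\left(x \right)} identically.
Matching coefficients of the independent functions:
  [\sin{\left(x \right)}]:  - 4 A = 8
  [\sin^{2}{\left(x \right)}]:  \frac{2 A^{2}}{3} = \frac{8}{3}
  [\cos{\left(x \right)}]:  3 A = -6
Solving: A = -2.
Check against the point condition:
  u(0, 0) = -2  ⟹  A = -2  ✓
Hence u(x, y) = - 2 \cos{\left(x \right)}.

Answer: u(x, y) = - 2 \cos{\left(x \right)}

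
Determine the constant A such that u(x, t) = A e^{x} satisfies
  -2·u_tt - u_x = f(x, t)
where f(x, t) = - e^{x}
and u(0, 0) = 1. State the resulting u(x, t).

Substitute the ansatz u = A e^{x} into the left-hand side.
Derivatives of the ansatz:
  u_tt = 0
  u_x = A e^{x}
Term by term:
  -2·u_tt = 0
  -u_x = - A e^{x}
So the left-hand side equals
  - A e^{x}
This must equal f(x, t) = - e^{x} identically.
Matching coefficients of the independent functions:
  [e^{x}]:  - A = -1
Solving: A = 1.
Check against the point condition:
  u(0, 0) = 1  ⟹  A = 1  ✓
Hence u(x, t) = e^{x}.

Answer: u(x, t) = e^{x}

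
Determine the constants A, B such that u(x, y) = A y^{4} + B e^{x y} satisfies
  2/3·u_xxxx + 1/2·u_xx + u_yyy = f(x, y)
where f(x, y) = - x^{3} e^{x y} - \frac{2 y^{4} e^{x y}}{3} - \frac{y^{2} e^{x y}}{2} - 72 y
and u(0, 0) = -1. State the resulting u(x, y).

Substitute the ansatz u = A y^{4} + B e^{x y} into the left-hand side.
Derivatives of the ansatz:
  u_xxxx = B y^{4} e^{x y}
  u_xx = B y^{2} e^{x y}
  u_yyy = 24 A y + B x^{3} e^{x y}
Term by term:
  2/3·u_xxxx = \frac{2 B y^{4} e^{x y}}{3}
  1/2·u_xx = \frac{B y^{2} e^{x y}}{2}
  u_yyy = 24 A y + B x^{3} e^{x y}
So the left-hand side equals
  24 A y + B x^{3} e^{x y} + \frac{2 B y^{4} e^{x y}}{3} + \frac{B y^{2} e^{x y}}{2}
This must equal f(x, y) = - x^{3} e^{x y} - \frac{2 y^{4} e^{x y}}{3} - \frac{y^{2} e^{x y}}{2} - 72 y identically.
Matching coefficients of the independent functions:
  [y]:  24 A = -72
  [x^{3} e^{x y}]:  B = -1
  [y^{2} e^{x y}]:  \frac{B}{2} = - \frac{1}{2}
  [y^{4} e^{x y}]:  \frac{2 B}{3} = - \frac{2}{3}
Solving: A = -3, B = -1.
Check against the point condition:
  u(0, 0) = -1  ⟹  B = -1  ✓
Hence u(x, y) = - 3 y^{4} - e^{x y}.

Answer: u(x, y) = - 3 y^{4} - e^{x y}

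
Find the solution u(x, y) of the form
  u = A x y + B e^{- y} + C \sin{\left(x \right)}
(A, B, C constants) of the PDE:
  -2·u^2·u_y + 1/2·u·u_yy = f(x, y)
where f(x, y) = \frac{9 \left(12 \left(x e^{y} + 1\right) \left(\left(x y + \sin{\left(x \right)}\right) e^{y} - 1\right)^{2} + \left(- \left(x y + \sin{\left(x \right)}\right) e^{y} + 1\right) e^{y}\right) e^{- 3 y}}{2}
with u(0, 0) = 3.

Substitute the ansatz u = A x y + B e^{- y} + C \sin{\left(x \right)} into the left-hand side.
Derivatives of the ansatz:
  u_y = A x - B e^{- y}
  u_yy = B e^{- y}
Term by term:
  -2·u^2·u_y = - 2 A^{3} x^{3} y^{2} + 2 A^{2} B x^{2} y^{2} e^{- y} - 4 A^{2} B x^{2} y e^{- y} - 4 A^{2} C x^{2} y \sin{\left(x \right)} + 4 A B^{2} x y e^{- 2 y} - 2 A B^{2} x e^{- 2 y} + 4 A B C x y e^{- y} \sin{\left(x \right)} - 4 A B C x e^{- y} \sin{\left(x \right)} - 2 A C^{2} x \sin^{2}{\left(x \right)} + 2 B^{3} e^{- 3 y} + 4 B^{2} C e^{- 2 y} \sin{\left(x \right)} + 2 B C^{2} e^{- y} \sin^{2}{\left(x \right)}
  1/2·u·u_yy = \frac{A B x y e^{- y}}{2} + \frac{B^{2} e^{- 2 y}}{2} + \frac{B C e^{- y} \sin{\left(x \right)}}{2}
So the left-hand side equals
  - 2 A^{3} x^{3} y^{2} + 2 A^{2} B x^{2} y^{2} e^{- y} - 4 A^{2} B x^{2} y e^{- y} - 4 A^{2} C x^{2} y \sin{\left(x \right)} + 4 A B^{2} x y e^{- 2 y} - 2 A B^{2} x e^{- 2 y} + 4 A B C x y e^{- y} \sin{\left(x \right)} - 4 A B C x e^{- y} \sin{\left(x \right)} + \frac{A B x y e^{- y}}{2} - 2 A C^{2} x \sin^{2}{\left(x \right)} + 2 B^{3} e^{- 3 y} + 4 B^{2} C e^{- 2 y} \sin{\left(x \right)} + \frac{B^{2} e^{- 2 y}}{2} + 2 B C^{2} e^{- y} \sin^{2}{\left(x \right)} + \frac{B C e^{- y} \sin{\left(x \right)}}{2}
This must equal f(x, y) identically; expanded, f = 54 x^{3} y^{2} + 54 x^{2} y^{2} e^{- y} + 108 x^{2} y \sin{\left(x \right)} - 108 x^{2} y e^{- y} + 108 x y e^{- y} \sin{\left(x \right)} - \frac{9 x y e^{- y}}{2} - 108 x y e^{- 2 y} + 54 x \sin^{2}{\left(x \right)} - 108 x e^{- y} \sin{\left(x \right)} + 54 x e^{- 2 y} + 54 e^{- y} \sin^{2}{\left(x \right)} - \frac{9 e^{- y} \sin{\left(x \right)}}{2} - 108 e^{- 2 y} \sin{\left(x \right)} + \frac{9 e^{- 2 y}}{2} + 54 e^{- 3 y}.
Matching coefficients of the independent functions:
(each divided by its leading coefficient; functions giving the same equation are listed together)
  [x e^{- 2 y}, x y e^{- 2 y}]:  A B^{2} + 27 = 0
  [x \sin^{2}{\left(x \right)}]:  A C^{2} + 27 = 0
  [x^{3} y^{2}]:  A^{3} + 27 = 0
  [e^{- 2 y} \sin{\left(x \right)}]:  B^{2} C + 27 = 0
  [e^{- y} \sin{\left(x \right)}]:  B C + 9 = 0
  [e^{- y} \sin^{2}{\left(x \right)}]:  B C^{2} - 27 = 0
  [x y e^{- y}]:  A B + 9 = 0
  [x e^{- y} \sin{\left(x \right)}, x y e^{- y} \sin{\left(x \right)}]:  A B C - 27 = 0
  [x^{2} y e^{- y}, x^{2} y^{2} e^{- y}]:  A^{2} B - 27 = 0
  [x^{2} y \sin{\left(x \right)}]:  A^{2} C + 27 = 0
  [e^{- 3 y}]:  B^{3} - 27 = 0
  [e^{- 2 y}]:  B^{2} - 9 = 0
Solving: A = -3, B = 3, C = -3.
Check against the point condition:
  u(0, 0) = 3  ⟹  B = 3  ✓
Hence u(x, y) = - 3 x y - 3 \sin{\left(x \right)} + 3 e^{- y}.

Answer: u(x, y) = - 3 x y - 3 \sin{\left(x \right)} + 3 e^{- y}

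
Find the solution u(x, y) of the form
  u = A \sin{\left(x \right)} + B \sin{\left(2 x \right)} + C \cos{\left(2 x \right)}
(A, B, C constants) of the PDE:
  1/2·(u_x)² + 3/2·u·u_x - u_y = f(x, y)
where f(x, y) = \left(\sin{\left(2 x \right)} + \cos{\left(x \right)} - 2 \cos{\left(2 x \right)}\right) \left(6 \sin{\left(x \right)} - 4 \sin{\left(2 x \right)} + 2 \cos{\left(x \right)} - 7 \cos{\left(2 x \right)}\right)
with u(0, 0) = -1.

Substitute the ansatz u = A \sin{\left(x \right)} + B \sin{\left(2 x \right)} + C \cos{\left(2 x \right)} into the left-hand side.
Derivatives of the ansatz:
  u_x = A \cos{\left(x \right)} + 2 B \cos{\left(2 x \right)} - 2 C \sin{\left(2 x \right)}
  u_y = 0
Term by term:
  1/2·(u_x)² = \frac{A^{2} \cos^{2}{\left(x \right)}}{2} + 2 A B \cos{\left(x \right)} \cos{\left(2 x \right)} - 2 A C \sin{\left(2 x \right)} \cos{\left(x \right)} + 2 B^{2} \cos^{2}{\left(2 x \right)} - 4 B C \sin{\left(2 x \right)} \cos{\left(2 x \right)} + 2 C^{2} \sin^{2}{\left(2 x \right)}
  3/2·u·u_x = \frac{3 A^{2} \sin{\left(x \right)} \cos{\left(x \right)}}{2} + 3 A B \sin{\left(x \right)} \cos{\left(2 x \right)} + \frac{3 A B \sin{\left(2 x \right)} \cos{\left(x \right)}}{2} - 3 A C \sin{\left(x \right)} \sin{\left(2 x \right)} + \frac{3 A C \cos{\left(x \right)} \cos{\left(2 x \right)}}{2} + 3 B^{2} \sin{\left(2 x \right)} \cos{\left(2 x \right)} - 3 B C \sin^{2}{\left(2 x \right)} + 3 B C \cos^{2}{\left(2 x \right)} - 3 C^{2} \sin{\left(2 x \right)} \cos{\left(2 x \right)}
  -u_y = 0
So the left-hand side equals
  \frac{3 A^{2} \sin{\left(x \right)} \cos{\left(x \right)}}{2} + \frac{A^{2} \cos^{2}{\left(x \right)}}{2} + 3 A B \sin{\left(x \right)} \cos{\left(2 x \right)} + \frac{3 A B \sin{\left(2 x \right)} \cos{\left(x \right)}}{2} + 2 A B \cos{\left(x \right)} \cos{\left(2 x \right)} - 3 A C \sin{\left(x \right)} \sin{\left(2 x \right)} - 2 A C \sin{\left(2 x \right)} \cos{\left(x \right)} + \frac{3 A C \cos{\left(x \right)} \cos{\left(2 x \right)}}{2} + 3 B^{2} \sin{\left(2 x \right)} \cos{\left(2 x \right)} + 2 B^{2} \cos^{2}{\left(2 x \right)} - 3 B C \sin^{2}{\left(2 x \right)} - 4 B C \sin{\left(2 x \right)} \cos{\left(2 x \right)} + 3 B C \cos^{2}{\left(2 x \right)} + 2 C^{2} \sin^{2}{\left(2 x \right)} - 3 C^{2} \sin{\left(2 x \right)} \cos{\left(2 x \right)}
This must equal f(x, y) identically; expanded, f = 6 \sin{\left(x \right)} \sin{\left(2 x \right)} + 6 \sin{\left(x \right)} \cos{\left(x \right)} - 12 \sin{\left(x \right)} \cos{\left(2 x \right)} - 4 \sin^{2}{\left(2 x \right)} - 2 \sin{\left(2 x \right)} \cos{\left(x \right)} + \sin{\left(2 x \right)} \cos{\left(2 x \right)} + 2 \cos^{2}{\left(x \right)} - 11 \cos{\left(x \right)} \cos{\left(2 x \right)} + 14 \cos^{2}{\left(2 x \right)}.
Matching coefficients of the independent functions:
  [\sin{\left(x \right)} \sin{\left(2 x \right)}]:  - 3 A C = 6
  [\sin{\left(x \right)} \cos{\left(x \right)}]:  \frac{3 A^{2}}{2} = 6
  [\sin{\left(x \right)} \cos{\left(2 x \right)}]:  3 A B = -12
  [\sin{\left(2 x \right)} \cos{\left(x \right)}]:  \frac{3 A B}{2} - 2 A C = -2
  [\sin{\left(2 x \right)} \cos{\left(2 x \right)}]:  3 B^{2} - 4 B C - 3 C^{2} = 1
  [\cos{\left(x \right)} \cos{\left(2 x \right)}]:  2 A B + \frac{3 A C}{2} = -11
  [\sin^{2}{\left(2 x \right)}]:  - 3 B C + 2 C^{2} = -4
  [\cos^{2}{\left(x \right)}]:  \frac{A^{2}}{2} = 2
  [\cos^{2}{\left(2 x \right)}]:  2 B^{2} + 3 B C = 14
These equations allow (A, B, C) = (-2, 2, 1) or (2, -2, -1).
Impose the point condition(s):
  u(0, 0) = -1  ⟹  C = -1
Only A = 2, B = -2, C = -1 satisfies everything.
Hence u(x, y) = 2 \sin{\left(x \right)} - 2 \sin{\left(2 x \right)} - \cos{\left(2 x \right)}.

Answer: u(x, y) = 2 \sin{\left(x \right)} - 2 \sin{\left(2 x \right)} - \cos{\left(2 x \right)}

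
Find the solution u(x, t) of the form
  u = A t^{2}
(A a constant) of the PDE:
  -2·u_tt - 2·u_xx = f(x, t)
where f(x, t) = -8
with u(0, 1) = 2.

Substitute the ansatz u = A t^{2} into the left-hand side.
Derivatives of the ansatz:
  u_tt = 2 A
  u_xx = 0
Term by term:
  -2·u_tt = - 4 A
  -2·u_xx = 0
So the left-hand side equals
  - 4 A
This must equal f(x, t) = -8 identically.
Matching coefficients of the independent functions:
  [constant term]:  - 4 A = -8
Solving: A = 2.
Check against the point condition:
  u(0, 1) = 2  ⟹  A = 2  ✓
Hence u(x, t) = 2 t^{2}.

Answer: u(x, t) = 2 t^{2}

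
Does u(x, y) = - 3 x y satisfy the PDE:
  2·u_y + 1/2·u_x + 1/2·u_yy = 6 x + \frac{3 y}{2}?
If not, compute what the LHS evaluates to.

Evaluate each term of the left-hand side for u = - 3 x y.
Derivatives:
  u_y = - 3 x
  u_x = - 3 y
  u_yy = 0
Terms:
  2·u_y = - 6 x
  1/2·u_x = - \frac{3 y}{2}
  1/2·u_yy = 0
Sum: LHS = - 6 x - \frac{3 y}{2}
Given right-hand side: 6 x + \frac{3 y}{2}. Difference LHS − RHS = - 12 x - 3 y ≠ 0, so u is not a solution.

Answer: No, the LHS evaluates to - 6 x - \frac{3 y}{2}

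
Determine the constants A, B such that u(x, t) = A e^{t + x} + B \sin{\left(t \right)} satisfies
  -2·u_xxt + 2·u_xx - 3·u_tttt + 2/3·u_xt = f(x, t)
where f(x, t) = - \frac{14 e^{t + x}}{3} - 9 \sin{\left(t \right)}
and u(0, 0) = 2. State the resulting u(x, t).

Substitute the ansatz u = A e^{t + x} + B \sin{\left(t \right)} into the left-hand side.
Derivatives of the ansatz:
  u_xxt = A e^{t} e^{x}
  u_xx = A e^{t} e^{x}
  u_tttt = A e^{t} e^{x} + B \sin{\left(t \right)}
  u_xt = A e^{t} e^{x}
Term by term:
  -2·u_xxt = - 2 A e^{t} e^{x}
  2·u_xx = 2 A e^{t} e^{x}
  -3·u_tttt = - 3 A e^{t} e^{x} - 3 B \sin{\left(t \right)}
  2/3·u_xt = \frac{2 A e^{t} e^{x}}{3}
So the left-hand side equals
  - \frac{7 A e^{t} e^{x}}{3} - 3 B \sin{\left(t \right)}
This must equal f(x, t) identically; expanded, f = - \frac{14 e^{t} e^{x}}{3} - 9 \sin{\left(t \right)}.
Matching coefficients of the independent functions:
  [e^{t} e^{x}]:  - \frac{7 A}{3} = - \frac{14}{3}
  [\sin{\left(t \right)}]:  - 3 B = -9
Solving: A = 2, B = 3.
Check against the point condition:
  u(0, 0) = 2  ⟹  A = 2  ✓
Hence u(x, t) = 2 e^{t + x} + 3 \sin{\left(t \right)}.

Answer: u(x, t) = 2 e^{t + x} + 3 \sin{\left(t \right)}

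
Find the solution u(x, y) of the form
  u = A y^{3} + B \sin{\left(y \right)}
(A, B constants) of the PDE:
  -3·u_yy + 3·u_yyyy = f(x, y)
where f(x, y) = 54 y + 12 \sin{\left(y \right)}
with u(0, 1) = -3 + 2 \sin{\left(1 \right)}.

Answer: u(x, y) = - 3 y^{3} + 2 \sin{\left(y \right)}

Derivation:
Substitute the ansatz u = A y^{3} + B \sin{\left(y \right)} into the left-hand side.
Derivatives of the ansatz:
  u_yy = 6 A y - B \sin{\left(y \right)}
  u_yyyy = B \sin{\left(y \right)}
Term by term:
  -3·u_yy = - 18 A y + 3 B \sin{\left(y \right)}
  3·u_yyyy = 3 B \sin{\left(y \right)}
So the left-hand side equals
  - 18 A y + 6 B \sin{\left(y \right)}
This must equal f(x, y) = 54 y + 12 \sin{\left(y \right)} identically.
Matching coefficients of the independent functions:
  [y]:  - 18 A = 54
  [\sin{\left(y \right)}]:  6 B = 12
Solving: A = -3, B = 2.
Check against the point condition:
  u(0, 1) = -3 + 2 \sin{\left(1 \right)}  ⟹  A + B \sin{\left(1 \right)} = -3 + 2 \sin{\left(1 \right)}  ✓
Hence u(x, y) = - 3 y^{3} + 2 \sin{\left(y \right)}.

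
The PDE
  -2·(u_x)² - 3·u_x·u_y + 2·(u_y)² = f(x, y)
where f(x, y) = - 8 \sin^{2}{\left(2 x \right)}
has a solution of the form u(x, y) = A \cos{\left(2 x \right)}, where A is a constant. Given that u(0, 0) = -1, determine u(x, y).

Substitute the ansatz u = A \cos{\left(2 x \right)} into the left-hand side.
Derivatives of the ansatz:
  u_x = - 2 A \sin{\left(2 x \right)}
  u_y = 0
Term by term:
  -2·(u_x)² = - 8 A^{2} \sin^{2}{\left(2 x \right)}
  -3·u_x·u_y = 0
  2·(u_y)² = 0
So the left-hand side equals
  - 8 A^{2} \sin^{2}{\left(2 x \right)}
This must equal f(x, y) = - 8 \sin^{2}{\left(2 x \right)} identically.
Matching coefficients of the independent functions:
  [\sin^{2}{\left(2 x \right)}]:  - 8 A^{2} = -8
These equations allow (A) = (-1) or (1).
Impose the point condition(s):
  u(0, 0) = -1  ⟹  A = -1
Only A = -1 satisfies everything.
Hence u(x, y) = - \cos{\left(2 x \right)}.

Answer: u(x, y) = - \cos{\left(2 x \right)}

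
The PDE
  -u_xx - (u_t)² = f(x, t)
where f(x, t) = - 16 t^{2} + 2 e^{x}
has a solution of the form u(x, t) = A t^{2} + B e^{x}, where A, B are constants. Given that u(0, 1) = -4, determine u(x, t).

Substitute the ansatz u = A t^{2} + B e^{x} into the left-hand side.
Derivatives of the ansatz:
  u_xx = B e^{x}
  u_t = 2 A t
Term by term:
  -u_xx = - B e^{x}
  -(u_t)² = - 4 A^{2} t^{2}
So the left-hand side equals
  - 4 A^{2} t^{2} - B e^{x}
This must equal f(x, t) = - 16 t^{2} + 2 e^{x} identically.
Matching coefficients of the independent functions:
  [t^{2}]:  - 4 A^{2} = -16
  [e^{x}]:  - B = 2
These equations allow (A, B) = (-2, -2) or (2, -2).
Impose the point condition(s):
  u(0, 1) = -4  ⟹  A + B = -4
Only A = -2, B = -2 satisfies everything.
Hence u(x, t) = - 2 t^{2} - 2 e^{x}.

Answer: u(x, t) = - 2 t^{2} - 2 e^{x}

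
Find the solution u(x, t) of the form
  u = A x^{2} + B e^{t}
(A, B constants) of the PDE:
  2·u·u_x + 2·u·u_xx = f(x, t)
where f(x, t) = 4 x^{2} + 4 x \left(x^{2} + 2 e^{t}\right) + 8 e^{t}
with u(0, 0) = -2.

Answer: u(x, t) = - x^{2} - 2 e^{t}

Derivation:
Substitute the ansatz u = A x^{2} + B e^{t} into the left-hand side.
Derivatives of the ansatz:
  u_x = 2 A x
  u_xx = 2 A
Term by term:
  2·u·u_x = 4 A^{2} x^{3} + 4 A B x e^{t}
  2·u·u_xx = 4 A^{2} x^{2} + 4 A B e^{t}
So the left-hand side equals
  4 A^{2} x^{3} + 4 A^{2} x^{2} + 4 A B x e^{t} + 4 A B e^{t}
This must equal f(x, t) identically; expanded, f = 4 x^{3} + 4 x^{2} + 8 x e^{t} + 8 e^{t}.
Matching coefficients of the independent functions:
  [x^{2}, x^{3}]:  4 A^{2} = 4
  [x e^{t}, e^{t}]:  4 A B = 8
These equations allow (A, B) = (-1, -2) or (1, 2).
Impose the point condition(s):
  u(0, 0) = -2  ⟹  B = -2
Only A = -1, B = -2 satisfies everything.
Hence u(x, t) = - x^{2} - 2 e^{t}.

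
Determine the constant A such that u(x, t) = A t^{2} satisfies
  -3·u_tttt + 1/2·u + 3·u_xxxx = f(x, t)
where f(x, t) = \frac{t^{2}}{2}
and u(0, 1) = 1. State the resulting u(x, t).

Substitute the ansatz u = A t^{2} into the left-hand side.
Derivatives of the ansatz:
  u_tttt = 0
  u_xxxx = 0
Term by term:
  -3·u_tttt = 0
  1/2·u = \frac{A t^{2}}{2}
  3·u_xxxx = 0
So the left-hand side equals
  \frac{A t^{2}}{2}
This must equal f(x, t) = \frac{t^{2}}{2} identically.
Matching coefficients of the independent functions:
  [t^{2}]:  \frac{A}{2} = \frac{1}{2}
Solving: A = 1.
Check against the point condition:
  u(0, 1) = 1  ⟹  A = 1  ✓
Hence u(x, t) = t^{2}.

Answer: u(x, t) = t^{2}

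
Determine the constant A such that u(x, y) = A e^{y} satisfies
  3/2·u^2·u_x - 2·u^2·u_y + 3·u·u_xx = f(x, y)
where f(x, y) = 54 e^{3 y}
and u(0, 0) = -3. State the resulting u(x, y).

Substitute the ansatz u = A e^{y} into the left-hand side.
Derivatives of the ansatz:
  u_x = 0
  u_y = A e^{y}
  u_xx = 0
Term by term:
  3/2·u^2·u_x = 0
  -2·u^2·u_y = - 2 A^{3} e^{3 y}
  3·u·u_xx = 0
So the left-hand side equals
  - 2 A^{3} e^{3 y}
This must equal f(x, y) = 54 e^{3 y} identically.
Matching coefficients of the independent functions:
  [e^{3 y}]:  - 2 A^{3} = 54
Solving: A = -3.
Check against the point condition:
  u(0, 0) = -3  ⟹  A = -3  ✓
Hence u(x, y) = - 3 e^{y}.

Answer: u(x, y) = - 3 e^{y}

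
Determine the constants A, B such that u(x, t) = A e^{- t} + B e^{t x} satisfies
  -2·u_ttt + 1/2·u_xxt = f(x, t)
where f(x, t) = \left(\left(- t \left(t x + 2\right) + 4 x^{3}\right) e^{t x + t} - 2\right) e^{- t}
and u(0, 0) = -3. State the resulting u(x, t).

Substitute the ansatz u = A e^{- t} + B e^{t x} into the left-hand side.
Derivatives of the ansatz:
  u_ttt = - A e^{- t} + B x^{3} e^{t x}
  u_xxt = B t^{2} x e^{t x} + 2 B t e^{t x}
Term by term:
  -2·u_ttt = 2 A e^{- t} - 2 B x^{3} e^{t x}
  1/2·u_xxt = \frac{B t^{2} x e^{t x}}{2} + B t e^{t x}
So the left-hand side equals
  2 A e^{- t} + \frac{B t^{2} x e^{t x}}{2} + B t e^{t x} - 2 B x^{3} e^{t x}
This must equal f(x, t) identically; expanded, f = - t^{2} x e^{t x} - 2 t e^{t x} + 4 x^{3} e^{t x} - 2 e^{- t}.
Matching coefficients of the independent functions:
  [t e^{t x}]:  B = -2
  [x^{3} e^{t x}]:  - 2 B = 4
  [t^{2} x e^{t x}]:  \frac{B}{2} = -1
  [e^{- t}]:  2 A = -2
Solving: A = -1, B = -2.
Check against the point condition:
  u(0, 0) = -3  ⟹  A + B = -3  ✓
Hence u(x, t) = - 2 e^{t x} - e^{- t}.

Answer: u(x, t) = - 2 e^{t x} - e^{- t}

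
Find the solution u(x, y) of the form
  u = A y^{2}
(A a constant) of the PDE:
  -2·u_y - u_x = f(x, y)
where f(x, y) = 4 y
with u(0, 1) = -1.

Substitute the ansatz u = A y^{2} into the left-hand side.
Derivatives of the ansatz:
  u_y = 2 A y
  u_x = 0
Term by term:
  -2·u_y = - 4 A y
  -u_x = 0
So the left-hand side equals
  - 4 A y
This must equal f(x, y) = 4 y identically.
Matching coefficients of the independent functions:
  [y]:  - 4 A = 4
Solving: A = -1.
Check against the point condition:
  u(0, 1) = -1  ⟹  A = -1  ✓
Hence u(x, y) = - y^{2}.

Answer: u(x, y) = - y^{2}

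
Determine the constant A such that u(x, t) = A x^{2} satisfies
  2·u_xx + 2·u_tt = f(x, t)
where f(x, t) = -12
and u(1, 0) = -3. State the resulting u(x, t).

Substitute the ansatz u = A x^{2} into the left-hand side.
Derivatives of the ansatz:
  u_xx = 2 A
  u_tt = 0
Term by term:
  2·u_xx = 4 A
  2·u_tt = 0
So the left-hand side equals
  4 A
This must equal f(x, t) = -12 identically.
Matching coefficients of the independent functions:
  [constant term]:  4 A = -12
Solving: A = -3.
Check against the point condition:
  u(1, 0) = -3  ⟹  A = -3  ✓
Hence u(x, t) = - 3 x^{2}.

Answer: u(x, t) = - 3 x^{2}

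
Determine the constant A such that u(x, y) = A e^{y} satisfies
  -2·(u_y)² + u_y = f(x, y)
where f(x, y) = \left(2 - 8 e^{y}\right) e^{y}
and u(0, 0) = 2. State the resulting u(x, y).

Answer: u(x, y) = 2 e^{y}

Derivation:
Substitute the ansatz u = A e^{y} into the left-hand side.
Derivatives of the ansatz:
  u_y = A e^{y}
Term by term:
  -2·(u_y)² = - 2 A^{2} e^{2 y}
  u_y = A e^{y}
So the left-hand side equals
  - 2 A^{2} e^{2 y} + A e^{y}
This must equal f(x, y) identically; expanded, f = - 8 e^{2 y} + 2 e^{y}.
Matching coefficients of the independent functions:
  [e^{y}]:  A = 2
  [e^{2 y}]:  - 2 A^{2} = -8
Solving: A = 2.
Check against the point condition:
  u(0, 0) = 2  ⟹  A = 2  ✓
Hence u(x, y) = 2 e^{y}.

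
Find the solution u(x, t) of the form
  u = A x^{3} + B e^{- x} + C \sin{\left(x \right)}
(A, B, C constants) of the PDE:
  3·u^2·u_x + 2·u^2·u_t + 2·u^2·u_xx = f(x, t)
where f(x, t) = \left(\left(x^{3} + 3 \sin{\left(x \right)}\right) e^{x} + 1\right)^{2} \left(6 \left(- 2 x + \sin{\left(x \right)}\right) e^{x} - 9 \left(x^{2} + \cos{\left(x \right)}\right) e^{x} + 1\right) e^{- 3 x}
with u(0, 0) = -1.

Answer: u(x, t) = - x^{3} - 3 \sin{\left(x \right)} - e^{- x}

Derivation:
Substitute the ansatz u = A x^{3} + B e^{- x} + C \sin{\left(x \right)} into the left-hand side.
Derivatives of the ansatz:
  u_x = 3 A x^{2} - B e^{- x} + C \cos{\left(x \right)}
  u_t = 0
  u_xx = 6 A x + B e^{- x} - C \sin{\left(x \right)}
Term by term:
  3·u^2·u_x = 9 A^{3} x^{8} - 3 A^{2} B x^{6} e^{- x} + 18 A^{2} B x^{5} e^{- x} + 3 A^{2} C x^{6} \cos{\left(x \right)} + 18 A^{2} C x^{5} \sin{\left(x \right)} - 6 A B^{2} x^{3} e^{- 2 x} + 9 A B^{2} x^{2} e^{- 2 x} - 6 A B C x^{3} e^{- x} \sin{\left(x \right)} + 6 A B C x^{3} e^{- x} \cos{\left(x \right)} + 18 A B C x^{2} e^{- x} \sin{\left(x \right)} + 6 A C^{2} x^{3} \sin{\left(x \right)} \cos{\left(x \right)} + 9 A C^{2} x^{2} \sin^{2}{\left(x \right)} - 3 B^{3} e^{- 3 x} - 6 B^{2} C e^{- 2 x} \sin{\left(x \right)} + 3 B^{2} C e^{- 2 x} \cos{\left(x \right)} - 3 B C^{2} e^{- x} \sin^{2}{\left(x \right)} + 6 B C^{2} e^{- x} \sin{\left(x \right)} \cos{\left(x \right)} + 3 C^{3} \sin^{2}{\left(x \right)} \cos{\left(x \right)}
  2·u^2·u_t = 0
  2·u^2·u_xx = 12 A^{3} x^{7} + 2 A^{2} B x^{6} e^{- x} + 24 A^{2} B x^{4} e^{- x} - 2 A^{2} C x^{6} \sin{\left(x \right)} + 24 A^{2} C x^{4} \sin{\left(x \right)} + 4 A B^{2} x^{3} e^{- 2 x} + 12 A B^{2} x e^{- 2 x} + 24 A B C x e^{- x} \sin{\left(x \right)} - 4 A C^{2} x^{3} \sin^{2}{\left(x \right)} + 12 A C^{2} x \sin^{2}{\left(x \right)} + 2 B^{3} e^{- 3 x} + 2 B^{2} C e^{- 2 x} \sin{\left(x \right)} - 2 B C^{2} e^{- x} \sin^{2}{\left(x \right)} - 2 C^{3} \sin^{3}{\left(x \right)}
Sum these and collect like terms in the independent variables.
This must equal f(x, t) identically; expanded, f = - 9 x^{8} - 12 x^{7} + 6 x^{6} \sin{\left(x \right)} - 9 x^{6} \cos{\left(x \right)} + x^{6} e^{- x} - 54 x^{5} \sin{\left(x \right)} - 18 x^{5} e^{- x} - 72 x^{4} \sin{\left(x \right)} - 24 x^{4} e^{- x} + 36 x^{3} \sin^{2}{\left(x \right)} - 54 x^{3} \sin{\left(x \right)} \cos{\left(x \right)} + 18 x^{3} e^{- x} \sin{\left(x \right)} - 18 x^{3} e^{- x} \cos{\left(x \right)} + 2 x^{3} e^{- 2 x} - 81 x^{2} \sin^{2}{\left(x \right)} - 54 x^{2} e^{- x} \sin{\left(x \right)} - 9 x^{2} e^{- 2 x} - 108 x \sin^{2}{\left(x \right)} - 72 x e^{- x} \sin{\left(x \right)} - 12 x e^{- 2 x} + 54 \sin^{3}{\left(x \right)} - 81 \sin^{2}{\left(x \right)} \cos{\left(x \right)} + 45 e^{- x} \sin^{2}{\left(x \right)} - 54 e^{- x} \sin{\left(x \right)} \cos{\left(x \right)} + 12 e^{- 2 x} \sin{\left(x \right)} - 9 e^{- 2 x} \cos{\left(x \right)} + e^{- 3 x}.
Matching coefficients of the independent functions:
(each divided by its leading coefficient; functions giving the same equation are listed together)
  [x^{7}, x^{8}]:  A^{3} + 1 = 0
  [x e^{- 2 x}, x^{2} e^{- 2 x}, x^{3} e^{- 2 x}]:  A B^{2} + 1 = 0
  [x \sin^{2}{\left(x \right)}, x^{2} \sin^{2}{\left(x \right)}, x^{3} \sin^{2}{\left(x \right)}, …]:  A C^{2} + 9 = 0
  [x^{4} e^{- x}, x^{5} e^{- x}, x^{6} e^{- x}]:  A^{2} B + 1 = 0
  [x^{4} \sin{\left(x \right)}, x^{5} \sin{\left(x \right)}, x^{6} \sin{\left(x \right)}, …]:  A^{2} C + 3 = 0
  [e^{- 2 x} \sin{\left(x \right)}, e^{- 2 x} \cos{\left(x \right)}]:  B^{2} C + 3 = 0
  [e^{- x} \sin^{2}{\left(x \right)}, e^{- x} \sin{\left(x \right)} \cos{\left(x \right)}]:  B C^{2} + 9 = 0
  [\sin^{2}{\left(x \right)} \cos{\left(x \right)}, \sin^{3}{\left(x \right)}]:  C^{3} + 27 = 0
  [x e^{- x} \sin{\left(x \right)}, x^{2} e^{- x} \sin{\left(x \right)}, x^{3} e^{- x} \sin{\left(x \right)}, …]:  A B C + 3 = 0
  [e^{- 3 x}]:  B^{3} + 1 = 0
Solving: A = -1, B = -1, C = -3.
Check against the point condition:
  u(0, 0) = -1  ⟹  B = -1  ✓
Hence u(x, t) = - x^{3} - 3 \sin{\left(x \right)} - e^{- x}.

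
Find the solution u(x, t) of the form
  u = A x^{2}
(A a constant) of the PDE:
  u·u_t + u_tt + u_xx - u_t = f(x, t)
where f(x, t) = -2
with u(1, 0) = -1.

Substitute the ansatz u = A x^{2} into the left-hand side.
Derivatives of the ansatz:
  u_t = 0
  u_tt = 0
  u_xx = 2 A
Term by term:
  u·u_t = 0
  u_tt = 0
  u_xx = 2 A
  -u_t = 0
So the left-hand side equals
  2 A
This must equal f(x, t) = -2 identically.
Matching coefficients of the independent functions:
  [constant term]:  2 A = -2
Solving: A = -1.
Check against the point condition:
  u(1, 0) = -1  ⟹  A = -1  ✓
Hence u(x, t) = - x^{2}.

Answer: u(x, t) = - x^{2}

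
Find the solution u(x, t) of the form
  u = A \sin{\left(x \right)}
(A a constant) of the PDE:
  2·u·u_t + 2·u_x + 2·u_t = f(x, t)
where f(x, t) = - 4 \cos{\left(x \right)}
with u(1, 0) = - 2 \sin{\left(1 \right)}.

Answer: u(x, t) = - 2 \sin{\left(x \right)}

Derivation:
Substitute the ansatz u = A \sin{\left(x \right)} into the left-hand side.
Derivatives of the ansatz:
  u_t = 0
  u_x = A \cos{\left(x \right)}
Term by term:
  2·u·u_t = 0
  2·u_x = 2 A \cos{\left(x \right)}
  2·u_t = 0
So the left-hand side equals
  2 A \cos{\left(x \right)}
This must equal f(x, t) = - 4 \cos{\left(x \right)} identically.
Matching coefficients of the independent functions:
  [\cos{\left(x \right)}]:  2 A = -4
Solving: A = -2.
Check against the point condition:
  u(1, 0) = - 2 \sin{\left(1 \right)}  ⟹  A \sin{\left(1 \right)} = - 2 \sin{\left(1 \right)}  ✓
Hence u(x, t) = - 2 \sin{\left(x \right)}.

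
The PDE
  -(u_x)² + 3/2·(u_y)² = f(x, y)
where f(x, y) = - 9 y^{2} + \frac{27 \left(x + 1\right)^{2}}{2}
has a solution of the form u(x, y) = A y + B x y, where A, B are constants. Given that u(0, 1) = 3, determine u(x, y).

Substitute the ansatz u = A y + B x y into the left-hand side.
Derivatives of the ansatz:
  u_x = B y
  u_y = A + B x
Term by term:
  -(u_x)² = - B^{2} y^{2}
  3/2·(u_y)² = \frac{3 A^{2}}{2} + 3 A B x + \frac{3 B^{2} x^{2}}{2}
So the left-hand side equals
  \frac{3 A^{2}}{2} + 3 A B x + \frac{3 B^{2} x^{2}}{2} - B^{2} y^{2}
This must equal f(x, y) identically; expanded, f = \frac{27 x^{2}}{2} + 27 x - 9 y^{2} + \frac{27}{2}.
Matching coefficients of the independent functions:
  [constant term]:  \frac{3 A^{2}}{2} = \frac{27}{2}
  [x]:  3 A B = 27
  [x^{2}]:  \frac{3 B^{2}}{2} = \frac{27}{2}
  [y^{2}]:  - B^{2} = -9
These equations allow (A, B) = (-3, -3) or (3, 3).
Impose the point condition(s):
  u(0, 1) = 3  ⟹  A = 3
Only A = 3, B = 3 satisfies everything.
Hence u(x, y) = 3 x y + 3 y.

Answer: u(x, y) = 3 x y + 3 y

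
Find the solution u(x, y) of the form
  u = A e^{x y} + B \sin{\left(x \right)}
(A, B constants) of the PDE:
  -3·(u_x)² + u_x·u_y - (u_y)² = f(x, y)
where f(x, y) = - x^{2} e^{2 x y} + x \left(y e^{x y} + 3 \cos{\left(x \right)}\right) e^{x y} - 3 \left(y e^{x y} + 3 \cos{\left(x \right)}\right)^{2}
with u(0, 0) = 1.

Substitute the ansatz u = A e^{x y} + B \sin{\left(x \right)} into the left-hand side.
Derivatives of the ansatz:
  u_x = A y e^{x y} + B \cos{\left(x \right)}
  u_y = A x e^{x y}
Term by term:
  -3·(u_x)² = - 3 A^{2} y^{2} e^{2 x y} - 6 A B y e^{x y} \cos{\left(x \right)} - 3 B^{2} \cos^{2}{\left(x \right)}
  u_x·u_y = A^{2} x y e^{2 x y} + A B x e^{x y} \cos{\left(x \right)}
  -(u_y)² = - A^{2} x^{2} e^{2 x y}
So the left-hand side equals
  - A^{2} x^{2} e^{2 x y} + A^{2} x y e^{2 x y} - 3 A^{2} y^{2} e^{2 x y} + A B x e^{x y} \cos{\left(x \right)} - 6 A B y e^{x y} \cos{\left(x \right)} - 3 B^{2} \cos^{2}{\left(x \right)}
This must equal f(x, y) identically; expanded, f = - x^{2} e^{2 x y} + x y e^{2 x y} + 3 x e^{x y} \cos{\left(x \right)} - 3 y^{2} e^{2 x y} - 18 y e^{x y} \cos{\left(x \right)} - 27 \cos^{2}{\left(x \right)}.
Matching coefficients of the independent functions:
  [x^{2} e^{2 x y}]:  - A^{2} = -1
  [y^{2} e^{2 x y}]:  - 3 A^{2} = -3
  [x y e^{2 x y}]:  A^{2} = 1
  [x e^{x y} \cos{\left(x \right)}]:  A B = 3
  [y e^{x y} \cos{\left(x \right)}]:  - 6 A B = -18
  [\cos^{2}{\left(x \right)}]:  - 3 B^{2} = -27
These equations allow (A, B) = (-1, -3) or (1, 3).
Impose the point condition(s):
  u(0, 0) = 1  ⟹  A = 1
Only A = 1, B = 3 satisfies everything.
Hence u(x, y) = e^{x y} + 3 \sin{\left(x \right)}.

Answer: u(x, y) = e^{x y} + 3 \sin{\left(x \right)}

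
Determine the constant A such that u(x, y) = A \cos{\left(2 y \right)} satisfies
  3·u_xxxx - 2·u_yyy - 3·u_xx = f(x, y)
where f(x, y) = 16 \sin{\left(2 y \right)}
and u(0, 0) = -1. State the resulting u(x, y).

Answer: u(x, y) = - \cos{\left(2 y \right)}

Derivation:
Substitute the ansatz u = A \cos{\left(2 y \right)} into the left-hand side.
Derivatives of the ansatz:
  u_xxxx = 0
  u_yyy = 8 A \sin{\left(2 y \right)}
  u_xx = 0
Term by term:
  3·u_xxxx = 0
  -2·u_yyy = - 16 A \sin{\left(2 y \right)}
  -3·u_xx = 0
So the left-hand side equals
  - 16 A \sin{\left(2 y \right)}
This must equal f(x, y) = 16 \sin{\left(2 y \right)} identically.
Matching coefficients of the independent functions:
  [\sin{\left(2 y \right)}]:  - 16 A = 16
Solving: A = -1.
Check against the point condition:
  u(0, 0) = -1  ⟹  A = -1  ✓
Hence u(x, y) = - \cos{\left(2 y \right)}.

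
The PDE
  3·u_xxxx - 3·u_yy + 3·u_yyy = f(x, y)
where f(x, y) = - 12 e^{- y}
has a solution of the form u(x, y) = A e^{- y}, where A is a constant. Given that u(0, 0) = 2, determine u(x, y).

Answer: u(x, y) = 2 e^{- y}

Derivation:
Substitute the ansatz u = A e^{- y} into the left-hand side.
Derivatives of the ansatz:
  u_xxxx = 0
  u_yy = A e^{- y}
  u_yyy = - A e^{- y}
Term by term:
  3·u_xxxx = 0
  -3·u_yy = - 3 A e^{- y}
  3·u_yyy = - 3 A e^{- y}
So the left-hand side equals
  - 6 A e^{- y}
This must equal f(x, y) = - 12 e^{- y} identically.
Matching coefficients of the independent functions:
  [e^{- y}]:  - 6 A = -12
Solving: A = 2.
Check against the point condition:
  u(0, 0) = 2  ⟹  A = 2  ✓
Hence u(x, y) = 2 e^{- y}.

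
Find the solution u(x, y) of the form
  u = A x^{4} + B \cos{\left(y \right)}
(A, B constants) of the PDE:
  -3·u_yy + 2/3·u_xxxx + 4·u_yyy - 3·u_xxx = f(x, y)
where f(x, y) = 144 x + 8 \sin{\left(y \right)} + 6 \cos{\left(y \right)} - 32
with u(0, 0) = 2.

Answer: u(x, y) = - 2 x^{4} + 2 \cos{\left(y \right)}

Derivation:
Substitute the ansatz u = A x^{4} + B \cos{\left(y \right)} into the left-hand side.
Derivatives of the ansatz:
  u_yy = - B \cos{\left(y \right)}
  u_xxxx = 24 A
  u_yyy = B \sin{\left(y \right)}
  u_xxx = 24 A x
Term by term:
  -3·u_yy = 3 B \cos{\left(y \right)}
  2/3·u_xxxx = 16 A
  4·u_yyy = 4 B \sin{\left(y \right)}
  -3·u_xxx = - 72 A x
So the left-hand side equals
  - 72 A x + 16 A + 4 B \sin{\left(y \right)} + 3 B \cos{\left(y \right)}
This must equal f(x, y) = 144 x + 8 \sin{\left(y \right)} + 6 \cos{\left(y \right)} - 32 identically.
Matching coefficients of the independent functions:
  [constant term]:  16 A = -32
  [x]:  - 72 A = 144
  [\sin{\left(y \right)}]:  4 B = 8
  [\cos{\left(y \right)}]:  3 B = 6
Solving: A = -2, B = 2.
Check against the point condition:
  u(0, 0) = 2  ⟹  B = 2  ✓
Hence u(x, y) = - 2 x^{4} + 2 \cos{\left(y \right)}.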